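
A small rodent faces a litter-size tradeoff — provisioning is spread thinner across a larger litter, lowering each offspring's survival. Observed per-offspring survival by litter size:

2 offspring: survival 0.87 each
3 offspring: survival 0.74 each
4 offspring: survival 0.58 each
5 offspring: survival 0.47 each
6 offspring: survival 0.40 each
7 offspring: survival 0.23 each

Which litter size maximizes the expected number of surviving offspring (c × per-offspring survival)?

Expected surviving offspring = c × s(c):
  c=2: 2 × 0.87 = 1.740
  c=3: 3 × 0.74 = 2.220
  c=4: 4 × 0.58 = 2.320
  c=5: 5 × 0.47 = 2.350
  c=6: 6 × 0.40 = 2.400
  c=7: 7 × 0.23 = 1.610
Maximum at c = 6 (2.400 surviving offspring).

6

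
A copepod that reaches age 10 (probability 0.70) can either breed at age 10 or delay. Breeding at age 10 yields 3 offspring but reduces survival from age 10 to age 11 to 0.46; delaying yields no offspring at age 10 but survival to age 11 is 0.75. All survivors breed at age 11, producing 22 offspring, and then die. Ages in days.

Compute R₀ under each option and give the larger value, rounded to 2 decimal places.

11.55

breed at age 10: R₀ = 0.70 × (3 + 0.46 × 22) = 0.70 × 13.1200 = 9.1840
delay to age 11: R₀ = 0.70 × (0.75 × 22) = 0.70 × 16.5000 = 11.5500
Higher: delay to age 11 (11.5500).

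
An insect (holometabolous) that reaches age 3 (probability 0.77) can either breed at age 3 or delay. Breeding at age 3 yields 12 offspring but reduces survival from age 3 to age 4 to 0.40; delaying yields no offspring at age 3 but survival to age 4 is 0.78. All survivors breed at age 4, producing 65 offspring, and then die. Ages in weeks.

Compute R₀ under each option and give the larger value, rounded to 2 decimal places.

breed at age 3: R₀ = 0.77 × (12 + 0.40 × 65) = 0.77 × 38.0000 = 29.2600
delay to age 4: R₀ = 0.77 × (0.78 × 65) = 0.77 × 50.7000 = 39.0390
Higher: delay to age 4 (39.0390).

39.04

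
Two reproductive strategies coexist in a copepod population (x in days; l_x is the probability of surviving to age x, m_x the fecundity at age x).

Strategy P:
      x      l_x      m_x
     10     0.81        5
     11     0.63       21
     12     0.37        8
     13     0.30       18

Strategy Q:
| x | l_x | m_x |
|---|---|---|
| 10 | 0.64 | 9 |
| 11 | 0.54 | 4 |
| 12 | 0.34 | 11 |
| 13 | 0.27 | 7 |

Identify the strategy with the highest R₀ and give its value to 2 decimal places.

25.64

Strategy P: R₀ = 0.81×5 + 0.63×21 + 0.37×8 + 0.30×18 = 25.6400
Strategy Q: R₀ = 0.64×9 + 0.54×4 + 0.34×11 + 0.27×7 = 13.5500
Highest R₀: strategy P with 25.6400.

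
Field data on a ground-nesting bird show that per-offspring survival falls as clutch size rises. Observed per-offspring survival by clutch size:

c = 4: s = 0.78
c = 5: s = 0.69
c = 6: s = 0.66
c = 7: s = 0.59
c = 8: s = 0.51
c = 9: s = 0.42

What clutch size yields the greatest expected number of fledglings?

7

Expected fledglings = c × s(c):
  c=4: 4 × 0.78 = 3.120
  c=5: 5 × 0.69 = 3.450
  c=6: 6 × 0.66 = 3.960
  c=7: 7 × 0.59 = 4.130
  c=8: 8 × 0.51 = 4.080
  c=9: 9 × 0.42 = 3.780
Maximum at c = 7 (4.130 fledglings).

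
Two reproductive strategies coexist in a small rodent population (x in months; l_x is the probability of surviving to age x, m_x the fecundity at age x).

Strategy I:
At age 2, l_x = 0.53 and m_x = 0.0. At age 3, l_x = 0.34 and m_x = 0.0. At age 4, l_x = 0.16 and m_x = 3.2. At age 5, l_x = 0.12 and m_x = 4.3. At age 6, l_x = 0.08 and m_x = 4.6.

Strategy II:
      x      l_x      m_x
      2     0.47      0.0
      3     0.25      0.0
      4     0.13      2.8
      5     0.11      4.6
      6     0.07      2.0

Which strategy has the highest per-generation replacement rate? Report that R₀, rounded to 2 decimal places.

1.40

Strategy I: R₀ = 0.53×0.0 + 0.34×0.0 + 0.16×3.2 + 0.12×4.3 + 0.08×4.6 = 1.3960
Strategy II: R₀ = 0.47×0.0 + 0.25×0.0 + 0.13×2.8 + 0.11×4.6 + 0.07×2.0 = 1.0100
Highest R₀: strategy I with 1.3960.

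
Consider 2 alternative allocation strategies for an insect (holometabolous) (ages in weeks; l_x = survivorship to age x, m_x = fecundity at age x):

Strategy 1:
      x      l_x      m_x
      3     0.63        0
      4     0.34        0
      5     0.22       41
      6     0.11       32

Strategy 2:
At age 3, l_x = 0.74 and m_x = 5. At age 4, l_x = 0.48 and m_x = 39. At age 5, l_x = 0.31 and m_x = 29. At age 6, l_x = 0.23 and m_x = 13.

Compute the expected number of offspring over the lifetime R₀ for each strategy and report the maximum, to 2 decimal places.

34.40

Strategy 1: R₀ = 0.63×0 + 0.34×0 + 0.22×41 + 0.11×32 = 12.5400
Strategy 2: R₀ = 0.74×5 + 0.48×39 + 0.31×29 + 0.23×13 = 34.4000
Highest R₀: strategy 2 with 34.4000.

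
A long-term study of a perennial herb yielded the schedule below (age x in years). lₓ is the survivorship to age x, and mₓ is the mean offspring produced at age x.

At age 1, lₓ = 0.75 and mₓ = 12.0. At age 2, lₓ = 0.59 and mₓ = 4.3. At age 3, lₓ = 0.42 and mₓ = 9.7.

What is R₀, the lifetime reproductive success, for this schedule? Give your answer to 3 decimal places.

15.611

R₀ = Σ lₓ mₓ:
  age 1: 0.75 × 12.0 = 9.0000
  age 2: 0.59 × 4.3 = 2.5370
  age 3: 0.42 × 9.7 = 4.0740
R₀ = 9.0000 + 2.5370 + 4.0740 = 15.6110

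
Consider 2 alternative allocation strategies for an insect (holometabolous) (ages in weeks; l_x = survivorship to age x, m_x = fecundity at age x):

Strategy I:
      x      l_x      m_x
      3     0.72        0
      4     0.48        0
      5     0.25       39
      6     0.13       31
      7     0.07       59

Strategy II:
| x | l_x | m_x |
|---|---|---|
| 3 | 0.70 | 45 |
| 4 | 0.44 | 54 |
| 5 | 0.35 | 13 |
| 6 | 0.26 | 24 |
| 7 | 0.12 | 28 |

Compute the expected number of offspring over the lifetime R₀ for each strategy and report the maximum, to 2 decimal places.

Strategy I: R₀ = 0.72×0 + 0.48×0 + 0.25×39 + 0.13×31 + 0.07×59 = 17.9100
Strategy II: R₀ = 0.70×45 + 0.44×54 + 0.35×13 + 0.26×24 + 0.12×28 = 69.4100
Highest R₀: strategy II with 69.4100.

69.41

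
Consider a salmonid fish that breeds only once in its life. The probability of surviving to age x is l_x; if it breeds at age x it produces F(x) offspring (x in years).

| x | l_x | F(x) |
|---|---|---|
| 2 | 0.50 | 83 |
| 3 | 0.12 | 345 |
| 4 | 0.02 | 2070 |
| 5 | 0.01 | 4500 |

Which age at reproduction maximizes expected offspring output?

Expected offspring if breeding at age x = l_x × F(x):
  age 2: 0.50 × 83 = 41.500
  age 3: 0.12 × 345 = 41.400
  age 4: 0.02 × 2070 = 41.400
  age 5: 0.01 × 4500 = 45.000
Maximum at age 5 (45.000).

5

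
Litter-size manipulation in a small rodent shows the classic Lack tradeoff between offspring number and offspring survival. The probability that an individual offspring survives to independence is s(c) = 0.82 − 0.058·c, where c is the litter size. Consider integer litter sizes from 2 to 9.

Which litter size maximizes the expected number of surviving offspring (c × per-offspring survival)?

7

Expected surviving offspring = c × s(c):
  c=2: 2 × 0.704 = 1.408
  c=3: 3 × 0.646 = 1.938
  c=4: 4 × 0.588 = 2.352
  c=5: 5 × 0.530 = 2.650
  c=6: 6 × 0.472 = 2.832
  c=7: 7 × 0.414 = 2.898
  c=8: 8 × 0.356 = 2.848
  c=9: 9 × 0.298 = 2.682
Maximum at c = 7 (2.898 surviving offspring).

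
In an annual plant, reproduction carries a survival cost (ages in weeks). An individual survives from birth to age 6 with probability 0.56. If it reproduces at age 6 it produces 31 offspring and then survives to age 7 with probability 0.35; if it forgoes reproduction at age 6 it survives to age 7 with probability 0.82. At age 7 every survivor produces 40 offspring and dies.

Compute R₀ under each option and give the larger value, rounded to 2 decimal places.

25.20

breed at age 6: R₀ = 0.56 × (31 + 0.35 × 40) = 0.56 × 45.0000 = 25.2000
delay to age 7: R₀ = 0.56 × (0.82 × 40) = 0.56 × 32.8000 = 18.3680
Higher: breed at age 6 (25.2000).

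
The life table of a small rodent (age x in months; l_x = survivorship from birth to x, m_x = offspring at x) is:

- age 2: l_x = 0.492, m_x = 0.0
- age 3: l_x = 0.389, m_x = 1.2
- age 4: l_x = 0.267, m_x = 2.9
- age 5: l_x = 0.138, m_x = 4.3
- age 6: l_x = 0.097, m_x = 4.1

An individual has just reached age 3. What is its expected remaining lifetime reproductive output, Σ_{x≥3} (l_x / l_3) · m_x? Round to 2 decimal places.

l_3 = 0.389. Conditional survival from age 3 to x is l_x / l_3.
  x=3: (0.389/0.389) × 1.2 = 1.2000
  x=4: (0.267/0.389) × 2.9 = 1.9905
  x=5: (0.138/0.389) × 4.3 = 1.5254
  x=6: (0.097/0.389) × 4.1 = 1.0224
Sum = 1.2000 + 1.9905 + 1.5254 + 1.0224 = 5.7383

5.74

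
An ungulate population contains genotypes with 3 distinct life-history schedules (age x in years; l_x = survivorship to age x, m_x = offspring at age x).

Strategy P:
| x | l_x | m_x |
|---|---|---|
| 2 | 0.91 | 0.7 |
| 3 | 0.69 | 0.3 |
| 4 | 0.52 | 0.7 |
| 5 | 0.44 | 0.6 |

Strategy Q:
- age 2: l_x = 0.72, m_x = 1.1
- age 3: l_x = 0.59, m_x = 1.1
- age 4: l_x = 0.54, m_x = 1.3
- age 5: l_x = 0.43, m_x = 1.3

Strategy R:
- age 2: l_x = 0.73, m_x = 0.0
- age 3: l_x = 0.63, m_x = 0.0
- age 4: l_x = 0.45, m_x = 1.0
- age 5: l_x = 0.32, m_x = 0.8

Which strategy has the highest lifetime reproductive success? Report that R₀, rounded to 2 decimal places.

2.70

Strategy P: R₀ = 0.91×0.7 + 0.69×0.3 + 0.52×0.7 + 0.44×0.6 = 1.4720
Strategy Q: R₀ = 0.72×1.1 + 0.59×1.1 + 0.54×1.3 + 0.43×1.3 = 2.7020
Strategy R: R₀ = 0.73×0.0 + 0.63×0.0 + 0.45×1.0 + 0.32×0.8 = 0.7060
Highest R₀: strategy Q with 2.7020.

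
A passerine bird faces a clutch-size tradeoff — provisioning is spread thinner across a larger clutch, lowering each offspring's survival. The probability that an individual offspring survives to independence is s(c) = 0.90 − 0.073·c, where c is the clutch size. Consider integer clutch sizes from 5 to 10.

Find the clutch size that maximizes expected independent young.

Expected independent young = c × s(c):
  c=5: 5 × 0.535 = 2.675
  c=6: 6 × 0.462 = 2.772
  c=7: 7 × 0.389 = 2.723
  c=8: 8 × 0.316 = 2.528
  c=9: 9 × 0.243 = 2.187
  c=10: 10 × 0.170 = 1.700
Maximum at c = 6 (2.772 independent young).

6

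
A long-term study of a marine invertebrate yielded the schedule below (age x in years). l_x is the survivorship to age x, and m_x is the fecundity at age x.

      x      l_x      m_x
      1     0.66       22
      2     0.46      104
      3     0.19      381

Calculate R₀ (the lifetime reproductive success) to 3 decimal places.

134.750

R₀ = Σ l_x m_x:
  age 1: 0.66 × 22 = 14.5200
  age 2: 0.46 × 104 = 47.8400
  age 3: 0.19 × 381 = 72.3900
R₀ = 14.5200 + 47.8400 + 72.3900 = 134.7500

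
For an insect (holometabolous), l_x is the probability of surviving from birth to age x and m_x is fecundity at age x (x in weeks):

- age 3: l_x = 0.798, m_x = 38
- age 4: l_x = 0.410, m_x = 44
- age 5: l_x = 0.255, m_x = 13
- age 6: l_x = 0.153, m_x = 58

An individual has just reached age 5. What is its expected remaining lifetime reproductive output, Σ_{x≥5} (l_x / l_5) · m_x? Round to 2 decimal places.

l_5 = 0.255. Conditional survival from age 5 to x is l_x / l_5.
  x=5: (0.255/0.255) × 13 = 13.0000
  x=6: (0.153/0.255) × 58 = 34.8000
Sum = 13.0000 + 34.8000 = 47.8000

47.80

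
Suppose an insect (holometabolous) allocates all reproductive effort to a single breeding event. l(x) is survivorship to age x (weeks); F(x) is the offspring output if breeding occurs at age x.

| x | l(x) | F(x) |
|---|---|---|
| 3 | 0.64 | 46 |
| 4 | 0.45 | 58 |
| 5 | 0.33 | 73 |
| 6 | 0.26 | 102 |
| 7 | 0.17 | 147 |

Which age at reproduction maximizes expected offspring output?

Expected offspring if breeding at age x = l(x) × F(x):
  age 3: 0.64 × 46 = 29.440
  age 4: 0.45 × 58 = 26.100
  age 5: 0.33 × 73 = 24.090
  age 6: 0.26 × 102 = 26.520
  age 7: 0.17 × 147 = 24.990
Maximum at age 3 (29.440).

3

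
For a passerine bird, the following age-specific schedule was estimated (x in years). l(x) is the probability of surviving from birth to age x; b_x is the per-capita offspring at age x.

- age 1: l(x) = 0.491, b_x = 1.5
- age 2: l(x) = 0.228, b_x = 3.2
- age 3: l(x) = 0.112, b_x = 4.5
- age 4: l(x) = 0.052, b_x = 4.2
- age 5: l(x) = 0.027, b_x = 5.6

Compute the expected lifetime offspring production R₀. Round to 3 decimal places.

R₀ = Σ l(x) b_x:
  age 1: 0.491 × 1.5 = 0.7365
  age 2: 0.228 × 3.2 = 0.7296
  age 3: 0.112 × 4.5 = 0.5040
  age 4: 0.052 × 4.2 = 0.2184
  age 5: 0.027 × 5.6 = 0.1512
R₀ = 0.7365 + 0.7296 + 0.5040 + 0.2184 + 0.1512 = 2.3397

2.340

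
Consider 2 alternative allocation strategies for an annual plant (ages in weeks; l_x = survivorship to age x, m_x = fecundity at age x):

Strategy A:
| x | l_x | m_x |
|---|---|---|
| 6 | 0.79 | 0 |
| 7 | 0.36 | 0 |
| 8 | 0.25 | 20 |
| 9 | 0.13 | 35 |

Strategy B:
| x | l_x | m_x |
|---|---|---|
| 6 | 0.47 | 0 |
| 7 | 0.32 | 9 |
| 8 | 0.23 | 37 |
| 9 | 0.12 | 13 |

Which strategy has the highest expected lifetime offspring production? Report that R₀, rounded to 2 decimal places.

12.95

Strategy A: R₀ = 0.79×0 + 0.36×0 + 0.25×20 + 0.13×35 = 9.5500
Strategy B: R₀ = 0.47×0 + 0.32×9 + 0.23×37 + 0.12×13 = 12.9500
Highest R₀: strategy B with 12.9500.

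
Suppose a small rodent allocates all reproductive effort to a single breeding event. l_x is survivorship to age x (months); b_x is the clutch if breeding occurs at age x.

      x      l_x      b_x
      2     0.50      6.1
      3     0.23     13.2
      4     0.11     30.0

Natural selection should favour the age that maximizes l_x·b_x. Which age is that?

4

Expected offspring if breeding at age x = l_x × b_x:
  age 2: 0.50 × 6.1 = 3.050
  age 3: 0.23 × 13.2 = 3.036
  age 4: 0.11 × 30.0 = 3.300
Maximum at age 4 (3.300).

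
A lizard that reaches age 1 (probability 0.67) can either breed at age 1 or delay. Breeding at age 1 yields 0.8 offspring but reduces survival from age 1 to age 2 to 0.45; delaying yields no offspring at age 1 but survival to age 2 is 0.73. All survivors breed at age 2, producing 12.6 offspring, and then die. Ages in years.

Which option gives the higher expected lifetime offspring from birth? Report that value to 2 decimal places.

6.16

breed at age 1: R₀ = 0.67 × (0.8 + 0.45 × 12.6) = 0.67 × 6.4700 = 4.3349
delay to age 2: R₀ = 0.67 × (0.73 × 12.6) = 0.67 × 9.1980 = 6.1627
Higher: delay to age 2 (6.1627).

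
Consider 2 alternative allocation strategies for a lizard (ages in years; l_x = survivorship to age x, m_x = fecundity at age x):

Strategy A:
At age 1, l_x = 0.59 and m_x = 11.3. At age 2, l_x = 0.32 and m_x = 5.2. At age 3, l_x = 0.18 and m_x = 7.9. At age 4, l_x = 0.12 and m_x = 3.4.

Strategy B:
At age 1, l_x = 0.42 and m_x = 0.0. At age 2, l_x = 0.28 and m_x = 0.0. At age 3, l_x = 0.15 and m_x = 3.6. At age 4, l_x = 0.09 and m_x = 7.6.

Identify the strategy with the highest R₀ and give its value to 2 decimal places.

10.16

Strategy A: R₀ = 0.59×11.3 + 0.32×5.2 + 0.18×7.9 + 0.12×3.4 = 10.1610
Strategy B: R₀ = 0.42×0.0 + 0.28×0.0 + 0.15×3.6 + 0.09×7.6 = 1.2240
Highest R₀: strategy A with 10.1610.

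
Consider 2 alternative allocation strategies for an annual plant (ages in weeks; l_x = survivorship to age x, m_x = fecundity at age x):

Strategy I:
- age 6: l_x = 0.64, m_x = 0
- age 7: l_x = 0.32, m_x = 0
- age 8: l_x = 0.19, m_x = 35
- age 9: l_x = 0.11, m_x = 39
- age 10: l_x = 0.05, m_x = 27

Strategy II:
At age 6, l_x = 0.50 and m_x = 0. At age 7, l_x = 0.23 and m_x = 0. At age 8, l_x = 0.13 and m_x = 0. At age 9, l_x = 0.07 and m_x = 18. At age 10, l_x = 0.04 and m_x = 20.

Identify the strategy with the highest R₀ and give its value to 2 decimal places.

12.29

Strategy I: R₀ = 0.64×0 + 0.32×0 + 0.19×35 + 0.11×39 + 0.05×27 = 12.2900
Strategy II: R₀ = 0.50×0 + 0.23×0 + 0.13×0 + 0.07×18 + 0.04×20 = 2.0600
Highest R₀: strategy I with 12.2900.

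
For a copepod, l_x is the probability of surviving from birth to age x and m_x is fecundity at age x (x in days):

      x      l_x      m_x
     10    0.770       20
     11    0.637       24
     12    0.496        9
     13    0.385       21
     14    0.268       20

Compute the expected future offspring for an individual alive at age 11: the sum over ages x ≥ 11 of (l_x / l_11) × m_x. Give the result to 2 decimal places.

l_11 = 0.637. Conditional survival from age 11 to x is l_x / l_11.
  x=11: (0.637/0.637) × 24 = 24.0000
  x=12: (0.496/0.637) × 9 = 7.0078
  x=13: (0.385/0.637) × 21 = 12.6923
  x=14: (0.268/0.637) × 20 = 8.4144
Sum = 24.0000 + 7.0078 + 12.6923 + 8.4144 = 52.1146

52.11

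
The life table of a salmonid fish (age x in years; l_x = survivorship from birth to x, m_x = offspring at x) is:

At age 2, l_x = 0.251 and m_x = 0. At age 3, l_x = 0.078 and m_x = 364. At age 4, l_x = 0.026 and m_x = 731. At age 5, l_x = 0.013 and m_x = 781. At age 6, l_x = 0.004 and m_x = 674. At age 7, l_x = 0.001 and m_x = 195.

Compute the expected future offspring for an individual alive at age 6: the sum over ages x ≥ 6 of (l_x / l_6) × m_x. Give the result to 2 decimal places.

l_6 = 0.004. Conditional survival from age 6 to x is l_x / l_6.
  x=6: (0.004/0.004) × 674 = 674.0000
  x=7: (0.001/0.004) × 195 = 48.7500
Sum = 674.0000 + 48.7500 = 722.7500

722.75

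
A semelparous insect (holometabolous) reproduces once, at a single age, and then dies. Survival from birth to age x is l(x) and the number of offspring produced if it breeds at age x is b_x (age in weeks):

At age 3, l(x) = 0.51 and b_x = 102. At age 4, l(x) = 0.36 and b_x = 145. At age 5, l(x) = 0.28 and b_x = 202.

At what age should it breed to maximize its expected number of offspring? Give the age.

Expected offspring if breeding at age x = l(x) × b_x:
  age 3: 0.51 × 102 = 52.020
  age 4: 0.36 × 145 = 52.200
  age 5: 0.28 × 202 = 56.560
Maximum at age 5 (56.560).

5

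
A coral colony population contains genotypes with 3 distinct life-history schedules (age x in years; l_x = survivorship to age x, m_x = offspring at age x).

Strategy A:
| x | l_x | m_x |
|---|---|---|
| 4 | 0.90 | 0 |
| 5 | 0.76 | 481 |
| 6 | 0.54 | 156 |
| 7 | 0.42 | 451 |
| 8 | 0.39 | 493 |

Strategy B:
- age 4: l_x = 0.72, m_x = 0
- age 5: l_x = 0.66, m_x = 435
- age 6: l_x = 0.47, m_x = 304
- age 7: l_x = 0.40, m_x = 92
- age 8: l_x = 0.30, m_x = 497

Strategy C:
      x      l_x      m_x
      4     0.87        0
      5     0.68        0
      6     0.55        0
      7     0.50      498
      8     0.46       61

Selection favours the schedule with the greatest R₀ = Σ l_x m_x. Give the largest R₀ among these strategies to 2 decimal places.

Strategy A: R₀ = 0.90×0 + 0.76×481 + 0.54×156 + 0.42×451 + 0.39×493 = 831.4900
Strategy B: R₀ = 0.72×0 + 0.66×435 + 0.47×304 + 0.40×92 + 0.30×497 = 615.8800
Strategy C: R₀ = 0.87×0 + 0.68×0 + 0.55×0 + 0.50×498 + 0.46×61 = 277.0600
Highest R₀: strategy A with 831.4900.

831.49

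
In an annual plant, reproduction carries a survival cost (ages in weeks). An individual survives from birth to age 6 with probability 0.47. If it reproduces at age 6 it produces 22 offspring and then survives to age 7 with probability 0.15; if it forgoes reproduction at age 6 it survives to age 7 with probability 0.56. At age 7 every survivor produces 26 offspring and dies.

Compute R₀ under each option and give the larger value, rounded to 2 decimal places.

12.17

breed at age 6: R₀ = 0.47 × (22 + 0.15 × 26) = 0.47 × 25.9000 = 12.1730
delay to age 7: R₀ = 0.47 × (0.56 × 26) = 0.47 × 14.5600 = 6.8432
Higher: breed at age 6 (12.1730).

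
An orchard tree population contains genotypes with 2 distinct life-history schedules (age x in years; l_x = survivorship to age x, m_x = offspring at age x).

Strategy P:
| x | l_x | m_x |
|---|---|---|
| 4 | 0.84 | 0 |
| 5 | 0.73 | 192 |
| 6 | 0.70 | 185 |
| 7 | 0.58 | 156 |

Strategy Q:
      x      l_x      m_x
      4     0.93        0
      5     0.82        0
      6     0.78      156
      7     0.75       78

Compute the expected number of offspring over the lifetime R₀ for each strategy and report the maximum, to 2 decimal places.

Strategy P: R₀ = 0.84×0 + 0.73×192 + 0.70×185 + 0.58×156 = 360.1400
Strategy Q: R₀ = 0.93×0 + 0.82×0 + 0.78×156 + 0.75×78 = 180.1800
Highest R₀: strategy P with 360.1400.

360.14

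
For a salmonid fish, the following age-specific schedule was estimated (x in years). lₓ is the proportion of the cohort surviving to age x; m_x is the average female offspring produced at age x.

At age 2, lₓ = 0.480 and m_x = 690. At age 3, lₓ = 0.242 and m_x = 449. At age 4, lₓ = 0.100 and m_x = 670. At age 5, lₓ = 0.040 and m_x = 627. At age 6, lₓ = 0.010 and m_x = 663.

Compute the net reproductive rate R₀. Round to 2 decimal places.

538.57

R₀ = Σ lₓ m_x:
  age 2: 0.480 × 690 = 331.2000
  age 3: 0.242 × 449 = 108.6580
  age 4: 0.100 × 670 = 67.0000
  age 5: 0.040 × 627 = 25.0800
  age 6: 0.010 × 663 = 6.6300
R₀ = 331.2000 + 108.6580 + 67.0000 + 25.0800 + 6.6300 = 538.5680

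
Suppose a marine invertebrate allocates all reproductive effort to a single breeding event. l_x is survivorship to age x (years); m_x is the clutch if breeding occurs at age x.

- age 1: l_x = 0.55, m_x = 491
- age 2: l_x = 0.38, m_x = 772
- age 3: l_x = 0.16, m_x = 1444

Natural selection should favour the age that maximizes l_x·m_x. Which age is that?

Expected offspring if breeding at age x = l_x × m_x:
  age 1: 0.55 × 491 = 270.050
  age 2: 0.38 × 772 = 293.360
  age 3: 0.16 × 1444 = 231.040
Maximum at age 2 (293.360).

2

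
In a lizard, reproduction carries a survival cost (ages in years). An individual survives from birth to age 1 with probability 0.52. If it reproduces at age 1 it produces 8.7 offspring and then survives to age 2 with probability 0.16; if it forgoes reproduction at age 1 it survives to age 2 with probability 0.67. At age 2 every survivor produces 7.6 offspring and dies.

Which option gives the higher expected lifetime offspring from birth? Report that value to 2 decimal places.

5.16

breed at age 1: R₀ = 0.52 × (8.7 + 0.16 × 7.6) = 0.52 × 9.9160 = 5.1563
delay to age 2: R₀ = 0.52 × (0.67 × 7.6) = 0.52 × 5.0920 = 2.6478
Higher: breed at age 1 (5.1563).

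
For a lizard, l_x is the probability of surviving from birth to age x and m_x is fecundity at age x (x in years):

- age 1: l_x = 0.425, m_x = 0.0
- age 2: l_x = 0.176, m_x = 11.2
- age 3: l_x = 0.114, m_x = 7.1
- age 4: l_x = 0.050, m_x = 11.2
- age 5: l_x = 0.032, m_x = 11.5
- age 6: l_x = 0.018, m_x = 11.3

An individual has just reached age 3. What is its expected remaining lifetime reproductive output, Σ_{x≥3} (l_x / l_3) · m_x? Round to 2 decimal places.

l_3 = 0.114. Conditional survival from age 3 to x is l_x / l_3.
  x=3: (0.114/0.114) × 7.1 = 7.1000
  x=4: (0.050/0.114) × 11.2 = 4.9123
  x=5: (0.032/0.114) × 11.5 = 3.2281
  x=6: (0.018/0.114) × 11.3 = 1.7842
Sum = 7.1000 + 4.9123 + 3.2281 + 1.7842 = 17.0246

17.02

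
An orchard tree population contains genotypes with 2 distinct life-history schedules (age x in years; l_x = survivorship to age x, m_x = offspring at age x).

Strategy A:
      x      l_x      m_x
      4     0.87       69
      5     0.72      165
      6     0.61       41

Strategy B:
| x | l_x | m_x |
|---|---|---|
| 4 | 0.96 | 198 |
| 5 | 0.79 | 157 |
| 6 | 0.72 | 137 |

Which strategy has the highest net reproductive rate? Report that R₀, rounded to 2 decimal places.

Strategy A: R₀ = 0.87×69 + 0.72×165 + 0.61×41 = 203.8400
Strategy B: R₀ = 0.96×198 + 0.79×157 + 0.72×137 = 412.7500
Highest R₀: strategy B with 412.7500.

412.75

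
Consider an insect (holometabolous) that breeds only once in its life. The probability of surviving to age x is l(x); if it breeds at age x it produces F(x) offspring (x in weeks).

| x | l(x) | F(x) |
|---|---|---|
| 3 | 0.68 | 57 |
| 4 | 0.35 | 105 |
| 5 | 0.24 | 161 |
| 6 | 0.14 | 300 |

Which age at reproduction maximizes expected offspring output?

6

Expected offspring if breeding at age x = l(x) × F(x):
  age 3: 0.68 × 57 = 38.760
  age 4: 0.35 × 105 = 36.750
  age 5: 0.24 × 161 = 38.640
  age 6: 0.14 × 300 = 42.000
Maximum at age 6 (42.000).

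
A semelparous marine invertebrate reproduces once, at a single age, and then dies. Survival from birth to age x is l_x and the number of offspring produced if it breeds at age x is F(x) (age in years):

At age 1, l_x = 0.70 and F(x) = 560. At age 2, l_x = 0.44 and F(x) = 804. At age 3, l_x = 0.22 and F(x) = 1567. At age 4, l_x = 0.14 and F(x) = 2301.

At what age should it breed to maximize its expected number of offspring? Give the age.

1

Expected offspring if breeding at age x = l_x × F(x):
  age 1: 0.70 × 560 = 392.000
  age 2: 0.44 × 804 = 353.760
  age 3: 0.22 × 1567 = 344.740
  age 4: 0.14 × 2301 = 322.140
Maximum at age 1 (392.000).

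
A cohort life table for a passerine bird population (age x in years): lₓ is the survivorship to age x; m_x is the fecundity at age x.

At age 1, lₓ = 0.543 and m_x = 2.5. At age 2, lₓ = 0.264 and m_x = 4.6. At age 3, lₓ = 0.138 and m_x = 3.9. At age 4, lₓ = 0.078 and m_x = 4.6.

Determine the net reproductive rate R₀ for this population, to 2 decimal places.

R₀ = Σ lₓ m_x:
  age 1: 0.543 × 2.5 = 1.3575
  age 2: 0.264 × 4.6 = 1.2144
  age 3: 0.138 × 3.9 = 0.5382
  age 4: 0.078 × 4.6 = 0.3588
R₀ = 1.3575 + 1.2144 + 0.5382 + 0.3588 = 3.4689

3.47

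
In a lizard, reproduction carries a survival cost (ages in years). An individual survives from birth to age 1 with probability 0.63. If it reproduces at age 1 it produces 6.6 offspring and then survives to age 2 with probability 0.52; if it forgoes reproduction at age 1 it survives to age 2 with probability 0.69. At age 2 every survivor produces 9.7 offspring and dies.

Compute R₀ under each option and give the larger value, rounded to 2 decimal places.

breed at age 1: R₀ = 0.63 × (6.6 + 0.52 × 9.7) = 0.63 × 11.6440 = 7.3357
delay to age 2: R₀ = 0.63 × (0.69 × 9.7) = 0.63 × 6.6930 = 4.2166
Higher: breed at age 1 (7.3357).

7.34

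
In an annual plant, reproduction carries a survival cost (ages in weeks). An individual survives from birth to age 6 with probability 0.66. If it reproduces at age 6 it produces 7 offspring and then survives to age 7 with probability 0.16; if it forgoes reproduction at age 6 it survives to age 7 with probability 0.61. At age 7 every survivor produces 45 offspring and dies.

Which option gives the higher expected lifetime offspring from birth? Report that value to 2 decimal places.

18.12

breed at age 6: R₀ = 0.66 × (7 + 0.16 × 45) = 0.66 × 14.2000 = 9.3720
delay to age 7: R₀ = 0.66 × (0.61 × 45) = 0.66 × 27.4500 = 18.1170
Higher: delay to age 7 (18.1170).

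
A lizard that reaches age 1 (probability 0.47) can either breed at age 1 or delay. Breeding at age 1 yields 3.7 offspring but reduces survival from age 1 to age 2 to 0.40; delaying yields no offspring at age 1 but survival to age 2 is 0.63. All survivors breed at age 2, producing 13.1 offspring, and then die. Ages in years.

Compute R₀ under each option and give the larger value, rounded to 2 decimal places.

4.20

breed at age 1: R₀ = 0.47 × (3.7 + 0.40 × 13.1) = 0.47 × 8.9400 = 4.2018
delay to age 2: R₀ = 0.47 × (0.63 × 13.1) = 0.47 × 8.2530 = 3.8789
Higher: breed at age 1 (4.2018).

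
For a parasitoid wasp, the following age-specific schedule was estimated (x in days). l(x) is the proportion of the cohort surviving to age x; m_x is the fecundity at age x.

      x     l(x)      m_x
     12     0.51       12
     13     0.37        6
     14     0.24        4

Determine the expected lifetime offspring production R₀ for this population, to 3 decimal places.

R₀ = Σ l(x) m_x:
  age 12: 0.51 × 12 = 6.1200
  age 13: 0.37 × 6 = 2.2200
  age 14: 0.24 × 4 = 0.9600
R₀ = 6.1200 + 2.2200 + 0.9600 = 9.3000

9.300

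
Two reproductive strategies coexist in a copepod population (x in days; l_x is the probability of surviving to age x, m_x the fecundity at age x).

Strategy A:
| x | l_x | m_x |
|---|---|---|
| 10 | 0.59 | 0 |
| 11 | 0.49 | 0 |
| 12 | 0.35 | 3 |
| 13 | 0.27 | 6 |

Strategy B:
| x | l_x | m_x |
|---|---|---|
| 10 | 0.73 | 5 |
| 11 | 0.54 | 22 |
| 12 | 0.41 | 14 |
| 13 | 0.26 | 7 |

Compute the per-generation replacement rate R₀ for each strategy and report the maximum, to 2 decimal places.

Strategy A: R₀ = 0.59×0 + 0.49×0 + 0.35×3 + 0.27×6 = 2.6700
Strategy B: R₀ = 0.73×5 + 0.54×22 + 0.41×14 + 0.26×7 = 23.0900
Highest R₀: strategy B with 23.0900.

23.09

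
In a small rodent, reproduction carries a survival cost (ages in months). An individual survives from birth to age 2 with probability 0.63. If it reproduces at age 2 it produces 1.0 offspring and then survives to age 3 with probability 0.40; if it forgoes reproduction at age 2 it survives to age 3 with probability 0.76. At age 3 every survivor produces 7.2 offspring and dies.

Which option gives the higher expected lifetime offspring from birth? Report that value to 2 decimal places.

3.45

breed at age 2: R₀ = 0.63 × (1.0 + 0.40 × 7.2) = 0.63 × 3.8800 = 2.4444
delay to age 3: R₀ = 0.63 × (0.76 × 7.2) = 0.63 × 5.4720 = 3.4474
Higher: delay to age 3 (3.4474).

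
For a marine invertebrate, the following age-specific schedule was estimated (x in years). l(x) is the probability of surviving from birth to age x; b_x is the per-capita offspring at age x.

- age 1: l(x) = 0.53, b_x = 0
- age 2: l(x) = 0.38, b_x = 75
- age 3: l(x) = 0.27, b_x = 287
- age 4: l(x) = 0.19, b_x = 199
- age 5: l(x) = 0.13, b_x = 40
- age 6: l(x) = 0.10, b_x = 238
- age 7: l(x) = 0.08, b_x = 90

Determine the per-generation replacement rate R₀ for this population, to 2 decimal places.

R₀ = Σ l(x) b_x:
  age 1: 0.53 × 0 = 0.0000
  age 2: 0.38 × 75 = 28.5000
  age 3: 0.27 × 287 = 77.4900
  age 4: 0.19 × 199 = 37.8100
  age 5: 0.13 × 40 = 5.2000
  age 6: 0.10 × 238 = 23.8000
  age 7: 0.08 × 90 = 7.2000
R₀ = 0.0000 + 28.5000 + 77.4900 + 37.8100 + 5.2000 + 23.8000 + 7.2000 = 180.0000

180.00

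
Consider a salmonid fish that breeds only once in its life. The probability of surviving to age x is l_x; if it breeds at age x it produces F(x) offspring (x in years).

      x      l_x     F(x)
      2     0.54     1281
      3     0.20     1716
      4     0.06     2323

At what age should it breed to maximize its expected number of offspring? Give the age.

Expected offspring if breeding at age x = l_x × F(x):
  age 2: 0.54 × 1281 = 691.740
  age 3: 0.20 × 1716 = 343.200
  age 4: 0.06 × 2323 = 139.380
Maximum at age 2 (691.740).

2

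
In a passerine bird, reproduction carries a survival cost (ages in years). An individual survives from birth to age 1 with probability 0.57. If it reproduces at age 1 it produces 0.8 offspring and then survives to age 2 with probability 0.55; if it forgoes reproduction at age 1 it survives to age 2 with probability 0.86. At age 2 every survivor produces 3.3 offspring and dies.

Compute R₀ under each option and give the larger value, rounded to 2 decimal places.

1.62

breed at age 1: R₀ = 0.57 × (0.8 + 0.55 × 3.3) = 0.57 × 2.6150 = 1.4906
delay to age 2: R₀ = 0.57 × (0.86 × 3.3) = 0.57 × 2.8380 = 1.6177
Higher: delay to age 2 (1.6177).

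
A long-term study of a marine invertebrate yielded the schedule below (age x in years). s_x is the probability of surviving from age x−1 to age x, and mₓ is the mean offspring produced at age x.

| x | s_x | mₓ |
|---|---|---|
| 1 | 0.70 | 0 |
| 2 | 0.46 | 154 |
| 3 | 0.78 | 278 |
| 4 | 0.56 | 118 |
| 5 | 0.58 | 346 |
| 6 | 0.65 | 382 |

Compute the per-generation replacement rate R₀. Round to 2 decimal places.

Survivorship from birth: l_x = s_1·s_2·…·s_x.
  l_1 = 0.70000
  l_2 = 0.32200
  l_3 = 0.25116
  l_4 = 0.14065
  l_5 = 0.08158
  l_6 = 0.05302
R₀ = Σ l_x mₓ:
  age 1: 0.70000 × 0 = 0.0000
  age 2: 0.32200 × 154 = 49.5880
  age 3: 0.25116 × 278 = 69.8225
  age 4: 0.14065 × 118 = 16.5967
  age 5: 0.08158 × 346 = 28.2267
  age 6: 0.05302 × 382 = 20.2536
R₀ = 0.0000 + 49.5880 + 69.8225 + 16.5967 + 28.2267 + 20.2536 = 184.4875

184.49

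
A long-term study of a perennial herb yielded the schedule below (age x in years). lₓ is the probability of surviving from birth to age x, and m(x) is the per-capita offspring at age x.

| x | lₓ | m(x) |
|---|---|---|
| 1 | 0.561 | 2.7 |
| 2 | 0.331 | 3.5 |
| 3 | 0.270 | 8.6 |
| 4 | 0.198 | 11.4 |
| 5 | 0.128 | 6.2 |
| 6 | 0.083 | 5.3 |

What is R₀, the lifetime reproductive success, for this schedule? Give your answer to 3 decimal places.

8.486

R₀ = Σ lₓ m(x):
  age 1: 0.561 × 2.7 = 1.5147
  age 2: 0.331 × 3.5 = 1.1585
  age 3: 0.270 × 8.6 = 2.3220
  age 4: 0.198 × 11.4 = 2.2572
  age 5: 0.128 × 6.2 = 0.7936
  age 6: 0.083 × 5.3 = 0.4399
R₀ = 1.5147 + 1.1585 + 2.3220 + 2.2572 + 0.7936 + 0.4399 = 8.4859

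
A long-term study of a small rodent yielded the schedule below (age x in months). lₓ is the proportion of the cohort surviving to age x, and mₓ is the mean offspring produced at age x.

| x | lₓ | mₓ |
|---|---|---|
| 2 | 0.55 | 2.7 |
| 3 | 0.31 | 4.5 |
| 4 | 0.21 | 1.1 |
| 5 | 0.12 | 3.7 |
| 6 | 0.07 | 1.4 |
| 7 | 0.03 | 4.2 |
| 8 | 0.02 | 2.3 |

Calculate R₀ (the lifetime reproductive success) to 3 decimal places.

R₀ = Σ lₓ mₓ:
  age 2: 0.55 × 2.7 = 1.4850
  age 3: 0.31 × 4.5 = 1.3950
  age 4: 0.21 × 1.1 = 0.2310
  age 5: 0.12 × 3.7 = 0.4440
  age 6: 0.07 × 1.4 = 0.0980
  age 7: 0.03 × 4.2 = 0.1260
  age 8: 0.02 × 2.3 = 0.0460
R₀ = 1.4850 + 1.3950 + 0.2310 + 0.4440 + 0.0980 + 0.1260 + 0.0460 = 3.8250

3.825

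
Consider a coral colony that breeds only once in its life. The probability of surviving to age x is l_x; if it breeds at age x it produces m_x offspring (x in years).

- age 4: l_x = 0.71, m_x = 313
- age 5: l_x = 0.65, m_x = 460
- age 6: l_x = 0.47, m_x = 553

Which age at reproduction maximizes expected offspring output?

Expected offspring if breeding at age x = l_x × m_x:
  age 4: 0.71 × 313 = 222.230
  age 5: 0.65 × 460 = 299.000
  age 6: 0.47 × 553 = 259.910
Maximum at age 5 (299.000).

5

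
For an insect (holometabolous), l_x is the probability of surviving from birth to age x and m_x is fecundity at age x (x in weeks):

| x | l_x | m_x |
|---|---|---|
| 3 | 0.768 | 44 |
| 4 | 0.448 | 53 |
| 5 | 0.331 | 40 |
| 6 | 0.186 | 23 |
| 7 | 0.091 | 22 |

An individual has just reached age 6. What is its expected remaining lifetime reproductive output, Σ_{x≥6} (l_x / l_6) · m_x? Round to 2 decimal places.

33.76

l_6 = 0.186. Conditional survival from age 6 to x is l_x / l_6.
  x=6: (0.186/0.186) × 23 = 23.0000
  x=7: (0.091/0.186) × 22 = 10.7634
Sum = 23.0000 + 10.7634 = 33.7634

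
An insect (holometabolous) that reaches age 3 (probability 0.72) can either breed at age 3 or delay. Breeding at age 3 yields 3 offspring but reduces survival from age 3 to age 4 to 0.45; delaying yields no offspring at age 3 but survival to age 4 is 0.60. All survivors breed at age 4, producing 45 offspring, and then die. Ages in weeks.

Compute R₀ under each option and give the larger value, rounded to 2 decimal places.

19.44

breed at age 3: R₀ = 0.72 × (3 + 0.45 × 45) = 0.72 × 23.2500 = 16.7400
delay to age 4: R₀ = 0.72 × (0.60 × 45) = 0.72 × 27.0000 = 19.4400
Higher: delay to age 4 (19.4400).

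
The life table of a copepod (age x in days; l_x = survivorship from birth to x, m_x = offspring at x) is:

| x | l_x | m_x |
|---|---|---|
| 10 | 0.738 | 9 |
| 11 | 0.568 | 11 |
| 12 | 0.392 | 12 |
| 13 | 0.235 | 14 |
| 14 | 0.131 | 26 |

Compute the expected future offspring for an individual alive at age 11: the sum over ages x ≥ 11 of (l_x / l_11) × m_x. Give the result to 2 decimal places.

31.07

l_11 = 0.568. Conditional survival from age 11 to x is l_x / l_11.
  x=11: (0.568/0.568) × 11 = 11.0000
  x=12: (0.392/0.568) × 12 = 8.2817
  x=13: (0.235/0.568) × 14 = 5.7923
  x=14: (0.131/0.568) × 26 = 5.9965
Sum = 11.0000 + 8.2817 + 5.7923 + 5.9965 = 31.0704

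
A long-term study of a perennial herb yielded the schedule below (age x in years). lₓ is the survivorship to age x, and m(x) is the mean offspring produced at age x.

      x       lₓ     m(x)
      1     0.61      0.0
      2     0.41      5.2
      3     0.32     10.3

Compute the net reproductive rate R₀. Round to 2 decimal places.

5.43

R₀ = Σ lₓ m(x):
  age 1: 0.61 × 0.0 = 0.0000
  age 2: 0.41 × 5.2 = 2.1320
  age 3: 0.32 × 10.3 = 3.2960
R₀ = 0.0000 + 2.1320 + 3.2960 = 5.4280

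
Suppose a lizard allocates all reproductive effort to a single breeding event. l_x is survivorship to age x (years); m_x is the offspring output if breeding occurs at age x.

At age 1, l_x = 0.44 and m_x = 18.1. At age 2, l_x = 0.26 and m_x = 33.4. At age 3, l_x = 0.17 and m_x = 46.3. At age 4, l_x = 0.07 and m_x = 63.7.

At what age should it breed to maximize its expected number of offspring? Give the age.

2

Expected offspring if breeding at age x = l_x × m_x:
  age 1: 0.44 × 18.1 = 7.964
  age 2: 0.26 × 33.4 = 8.684
  age 3: 0.17 × 46.3 = 7.871
  age 4: 0.07 × 63.7 = 4.459
Maximum at age 2 (8.684).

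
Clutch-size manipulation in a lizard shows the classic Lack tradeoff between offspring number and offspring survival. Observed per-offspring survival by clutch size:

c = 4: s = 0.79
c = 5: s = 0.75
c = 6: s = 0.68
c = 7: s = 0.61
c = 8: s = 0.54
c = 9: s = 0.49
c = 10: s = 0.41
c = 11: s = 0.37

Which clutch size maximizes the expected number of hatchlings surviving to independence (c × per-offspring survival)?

Expected hatchlings surviving to independence = c × s(c):
  c=4: 4 × 0.79 = 3.160
  c=5: 5 × 0.75 = 3.750
  c=6: 6 × 0.68 = 4.080
  c=7: 7 × 0.61 = 4.270
  c=8: 8 × 0.54 = 4.320
  c=9: 9 × 0.49 = 4.410
  c=10: 10 × 0.41 = 4.100
  c=11: 11 × 0.37 = 4.070
Maximum at c = 9 (4.410 hatchlings surviving to independence).

9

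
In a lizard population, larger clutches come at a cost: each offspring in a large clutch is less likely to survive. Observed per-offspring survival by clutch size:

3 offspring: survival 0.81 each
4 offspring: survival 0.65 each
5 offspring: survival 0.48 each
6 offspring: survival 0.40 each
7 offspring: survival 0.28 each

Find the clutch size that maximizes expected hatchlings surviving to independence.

Expected hatchlings surviving to independence = c × s(c):
  c=3: 3 × 0.81 = 2.430
  c=4: 4 × 0.65 = 2.600
  c=5: 5 × 0.48 = 2.400
  c=6: 6 × 0.40 = 2.400
  c=7: 7 × 0.28 = 1.960
Maximum at c = 4 (2.600 hatchlings surviving to independence).

4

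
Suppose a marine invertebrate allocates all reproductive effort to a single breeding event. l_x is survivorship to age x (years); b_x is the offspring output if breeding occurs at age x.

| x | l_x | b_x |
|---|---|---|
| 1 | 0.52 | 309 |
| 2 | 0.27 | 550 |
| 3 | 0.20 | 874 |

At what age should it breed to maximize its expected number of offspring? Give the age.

3

Expected offspring if breeding at age x = l_x × b_x:
  age 1: 0.52 × 309 = 160.680
  age 2: 0.27 × 550 = 148.500
  age 3: 0.20 × 874 = 174.800
Maximum at age 3 (174.800).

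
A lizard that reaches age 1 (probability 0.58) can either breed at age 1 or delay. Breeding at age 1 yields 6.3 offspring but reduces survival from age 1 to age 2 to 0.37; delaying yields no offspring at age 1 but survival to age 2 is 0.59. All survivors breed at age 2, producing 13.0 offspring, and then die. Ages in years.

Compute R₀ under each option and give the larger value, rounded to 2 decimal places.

breed at age 1: R₀ = 0.58 × (6.3 + 0.37 × 13.0) = 0.58 × 11.1100 = 6.4438
delay to age 2: R₀ = 0.58 × (0.59 × 13.0) = 0.58 × 7.6700 = 4.4486
Higher: breed at age 1 (6.4438).

6.44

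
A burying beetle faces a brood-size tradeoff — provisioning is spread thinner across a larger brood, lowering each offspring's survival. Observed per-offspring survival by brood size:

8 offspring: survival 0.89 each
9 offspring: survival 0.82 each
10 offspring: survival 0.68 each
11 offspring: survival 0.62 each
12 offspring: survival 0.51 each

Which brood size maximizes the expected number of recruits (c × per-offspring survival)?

Expected recruits = c × s(c):
  c=8: 8 × 0.89 = 7.120
  c=9: 9 × 0.82 = 7.380
  c=10: 10 × 0.68 = 6.800
  c=11: 11 × 0.62 = 6.820
  c=12: 12 × 0.51 = 6.120
Maximum at c = 9 (7.380 recruits).

9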